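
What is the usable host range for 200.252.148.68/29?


Network: 200.252.148.64
Broadcast: 200.252.148.71
First usable = network + 1
Last usable = broadcast - 1
Range: 200.252.148.65 to 200.252.148.70


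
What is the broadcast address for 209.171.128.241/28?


Network: 209.171.128.240/28
Host bits = 4
Set all host bits to 1:
Broadcast: 209.171.128.255


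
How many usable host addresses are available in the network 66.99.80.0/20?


Host bits = 32 - 20 = 12
Total addresses = 2^12 = 4096
Usable = total - 2 (network and broadcast)
Usable hosts: 4094


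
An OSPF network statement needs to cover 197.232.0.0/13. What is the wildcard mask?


Subnet mask: 255.248.0.0
Wildcard = 255.255.255.255 - subnet mask
255 - 255 = 0
255 - 248 = 7
255 - 0 = 255
255 - 0 = 255
Wildcard: 0.7.255.255


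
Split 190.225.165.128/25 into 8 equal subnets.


New prefix = 25 + 3 = 28
Each subnet has 16 addresses
  190.225.165.128/28
  190.225.165.144/28
  190.225.165.160/28
  190.225.165.176/28
  190.225.165.192/28
  190.225.165.208/28
  190.225.165.224/28
  190.225.165.240/28
Subnets: 190.225.165.128/28, 190.225.165.144/28, 190.225.165.160/28, 190.225.165.176/28, 190.225.165.192/28, 190.225.165.208/28, 190.225.165.224/28, 190.225.165.240/28


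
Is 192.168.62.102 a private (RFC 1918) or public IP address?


RFC 1918 private ranges:
  10.0.0.0/8 (10.0.0.0 - 10.255.255.255)
  172.16.0.0/12 (172.16.0.0 - 172.31.255.255)
  192.168.0.0/16 (192.168.0.0 - 192.168.255.255)
Private (in 192.168.0.0/16)


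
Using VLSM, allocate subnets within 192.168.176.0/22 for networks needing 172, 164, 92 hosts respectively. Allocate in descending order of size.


172 hosts -> /24 (254 usable): 192.168.176.0/24
164 hosts -> /24 (254 usable): 192.168.177.0/24
92 hosts -> /25 (126 usable): 192.168.178.0/25
Allocation: 192.168.176.0/24 (172 hosts, 254 usable); 192.168.177.0/24 (164 hosts, 254 usable); 192.168.178.0/25 (92 hosts, 126 usable)


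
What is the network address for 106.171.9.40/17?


IP:   01101010.10101011.00001001.00101000
Mask: 11111111.11111111.10000000.00000000
AND operation:
Net:  01101010.10101011.00000000.00000000
Network: 106.171.0.0/17


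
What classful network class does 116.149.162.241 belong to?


First octet: 116
Binary: 01110100
0xxxxxxx -> Class A (1-126)
Class A, default mask 255.0.0.0 (/8)


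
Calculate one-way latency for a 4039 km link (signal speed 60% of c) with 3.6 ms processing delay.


Speed = 0.6 * 3e5 km/s = 180000 km/s
Propagation delay = 4039 / 180000 = 0.0224 s = 22.4389 ms
Processing delay = 3.6 ms
Total one-way latency = 26.0389 ms


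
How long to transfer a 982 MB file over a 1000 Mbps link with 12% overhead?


Effective throughput = 1000 * (1 - 12/100) = 880 Mbps
File size in Mb = 982 * 8 = 7856 Mb
Time = 7856 / 880
Time = 8.9273 seconds


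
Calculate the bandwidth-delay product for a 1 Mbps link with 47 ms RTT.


BDP = bandwidth * RTT
= 1 Mbps * 47 ms
= 1 * 1e6 * 47 / 1000 bits
= 47000 bits
= 5875 bytes
= 5.7373 KB
BDP = 47000 bits (5875 bytes)


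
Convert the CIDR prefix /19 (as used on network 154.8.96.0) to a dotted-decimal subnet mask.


/19 means 19 network bits, 13 host bits
Binary: 11111111111111111110000000000000
Mask: 255.255.224.0


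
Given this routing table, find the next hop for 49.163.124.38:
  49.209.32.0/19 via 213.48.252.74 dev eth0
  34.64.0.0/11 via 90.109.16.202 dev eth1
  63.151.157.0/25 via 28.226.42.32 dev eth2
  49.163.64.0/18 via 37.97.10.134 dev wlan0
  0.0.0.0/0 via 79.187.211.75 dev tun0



Longest prefix match for 49.163.124.38:
  /19 49.209.32.0: no
  /11 34.64.0.0: no
  /25 63.151.157.0: no
  /18 49.163.64.0: MATCH
  /0 0.0.0.0: MATCH
Selected: next-hop 37.97.10.134 via wlan0 (matched /18)


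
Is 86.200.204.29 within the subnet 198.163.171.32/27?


Subnet network: 198.163.171.32
Test IP AND mask: 86.200.204.0
No, 86.200.204.29 is not in 198.163.171.32/27


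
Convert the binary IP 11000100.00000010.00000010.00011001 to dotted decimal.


11000100 = 196
00000010 = 2
00000010 = 2
00011001 = 25
IP: 196.2.2.25


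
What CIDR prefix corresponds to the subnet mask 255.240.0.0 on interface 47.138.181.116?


Binary: 11111111.11110000.00000000.00000000
Count leading 1s
Prefix: /12


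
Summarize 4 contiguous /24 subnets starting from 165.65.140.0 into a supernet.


Original prefix: /24
Number of subnets: 4 = 2^2
New prefix = 24 - 2 = 22
Supernet: 165.65.140.0/22


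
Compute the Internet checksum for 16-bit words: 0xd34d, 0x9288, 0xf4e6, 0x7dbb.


Sum all words (with carry folding):
+ 0xd34d = 0xd34d
+ 0x9288 = 0x65d6
+ 0xf4e6 = 0x5abd
+ 0x7dbb = 0xd878
One's complement: ~0xd878
Checksum = 0x2787


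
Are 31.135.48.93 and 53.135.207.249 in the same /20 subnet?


Mask: 255.255.240.0
31.135.48.93 AND mask = 31.135.48.0
53.135.207.249 AND mask = 53.135.192.0
No, different subnets (31.135.48.0 vs 53.135.192.0)


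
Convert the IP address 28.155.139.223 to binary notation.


28 = 00011100
155 = 10011011
139 = 10001011
223 = 11011111
Binary: 00011100.10011011.10001011.11011111


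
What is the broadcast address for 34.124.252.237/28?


Network: 34.124.252.224/28
Host bits = 4
Set all host bits to 1:
Broadcast: 34.124.252.239


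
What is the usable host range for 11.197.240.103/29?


Network: 11.197.240.96
Broadcast: 11.197.240.103
First usable = network + 1
Last usable = broadcast - 1
Range: 11.197.240.97 to 11.197.240.102


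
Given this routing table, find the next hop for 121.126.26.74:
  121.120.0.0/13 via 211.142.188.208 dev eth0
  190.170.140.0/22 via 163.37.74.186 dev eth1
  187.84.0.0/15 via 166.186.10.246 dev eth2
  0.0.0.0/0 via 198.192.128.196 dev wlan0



Longest prefix match for 121.126.26.74:
  /13 121.120.0.0: MATCH
  /22 190.170.140.0: no
  /15 187.84.0.0: no
  /0 0.0.0.0: MATCH
Selected: next-hop 211.142.188.208 via eth0 (matched /13)


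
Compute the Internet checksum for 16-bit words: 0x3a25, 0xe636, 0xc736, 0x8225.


Sum all words (with carry folding):
+ 0x3a25 = 0x3a25
+ 0xe636 = 0x205c
+ 0xc736 = 0xe792
+ 0x8225 = 0x69b8
One's complement: ~0x69b8
Checksum = 0x9647


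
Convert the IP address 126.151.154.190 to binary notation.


126 = 01111110
151 = 10010111
154 = 10011010
190 = 10111110
Binary: 01111110.10010111.10011010.10111110


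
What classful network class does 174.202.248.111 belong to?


First octet: 174
Binary: 10101110
10xxxxxx -> Class B (128-191)
Class B, default mask 255.255.0.0 (/16)


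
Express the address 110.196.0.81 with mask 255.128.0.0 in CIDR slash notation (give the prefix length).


Binary: 11111111.10000000.00000000.00000000
Count leading 1s
Prefix: /9


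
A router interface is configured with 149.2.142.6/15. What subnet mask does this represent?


/15 means 15 network bits, 17 host bits
Binary: 11111111111111100000000000000000
Mask: 255.254.0.0


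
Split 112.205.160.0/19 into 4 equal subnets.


New prefix = 19 + 2 = 21
Each subnet has 2048 addresses
  112.205.160.0/21
  112.205.168.0/21
  112.205.176.0/21
  112.205.184.0/21
Subnets: 112.205.160.0/21, 112.205.168.0/21, 112.205.176.0/21, 112.205.184.0/21


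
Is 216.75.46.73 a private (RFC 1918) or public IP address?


RFC 1918 private ranges:
  10.0.0.0/8 (10.0.0.0 - 10.255.255.255)
  172.16.0.0/12 (172.16.0.0 - 172.31.255.255)
  192.168.0.0/16 (192.168.0.0 - 192.168.255.255)
Public (not in any RFC 1918 range)


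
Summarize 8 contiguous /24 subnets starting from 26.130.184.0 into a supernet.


Original prefix: /24
Number of subnets: 8 = 2^3
New prefix = 24 - 3 = 21
Supernet: 26.130.184.0/21


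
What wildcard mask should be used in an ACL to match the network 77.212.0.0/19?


Subnet mask: 255.255.224.0
Wildcard = 255.255.255.255 - subnet mask
255 - 255 = 0
255 - 255 = 0
255 - 224 = 31
255 - 0 = 255
Wildcard: 0.0.31.255


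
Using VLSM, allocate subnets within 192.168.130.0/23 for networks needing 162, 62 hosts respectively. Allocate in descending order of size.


162 hosts -> /24 (254 usable): 192.168.130.0/24
62 hosts -> /26 (62 usable): 192.168.131.0/26
Allocation: 192.168.130.0/24 (162 hosts, 254 usable); 192.168.131.0/26 (62 hosts, 62 usable)


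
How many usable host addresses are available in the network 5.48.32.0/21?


Host bits = 32 - 21 = 11
Total addresses = 2^11 = 2048
Usable = total - 2 (network and broadcast)
Usable hosts: 2046


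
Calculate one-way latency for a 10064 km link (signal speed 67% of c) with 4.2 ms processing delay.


Speed = 0.67 * 3e5 km/s = 201000 km/s
Propagation delay = 10064 / 201000 = 0.0501 s = 50.0697 ms
Processing delay = 4.2 ms
Total one-way latency = 54.2697 ms


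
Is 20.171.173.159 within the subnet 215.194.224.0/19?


Subnet network: 215.194.224.0
Test IP AND mask: 20.171.160.0
No, 20.171.173.159 is not in 215.194.224.0/19


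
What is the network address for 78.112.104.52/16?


IP:   01001110.01110000.01101000.00110100
Mask: 11111111.11111111.00000000.00000000
AND operation:
Net:  01001110.01110000.00000000.00000000
Network: 78.112.0.0/16


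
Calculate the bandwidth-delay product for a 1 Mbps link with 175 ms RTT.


BDP = bandwidth * RTT
= 1 Mbps * 175 ms
= 1 * 1e6 * 175 / 1000 bits
= 175000 bits
= 21875 bytes
= 21.3623 KB
BDP = 175000 bits (21875 bytes)


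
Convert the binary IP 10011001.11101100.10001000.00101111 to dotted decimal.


10011001 = 153
11101100 = 236
10001000 = 136
00101111 = 47
IP: 153.236.136.47


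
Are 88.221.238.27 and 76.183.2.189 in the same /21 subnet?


Mask: 255.255.248.0
88.221.238.27 AND mask = 88.221.232.0
76.183.2.189 AND mask = 76.183.0.0
No, different subnets (88.221.232.0 vs 76.183.0.0)


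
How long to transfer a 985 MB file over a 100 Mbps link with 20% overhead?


Effective throughput = 100 * (1 - 20/100) = 80 Mbps
File size in Mb = 985 * 8 = 7880 Mb
Time = 7880 / 80
Time = 98.5 seconds


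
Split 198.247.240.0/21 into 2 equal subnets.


New prefix = 21 + 1 = 22
Each subnet has 1024 addresses
  198.247.240.0/22
  198.247.244.0/22
Subnets: 198.247.240.0/22, 198.247.244.0/22


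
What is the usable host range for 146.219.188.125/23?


Network: 146.219.188.0
Broadcast: 146.219.189.255
First usable = network + 1
Last usable = broadcast - 1
Range: 146.219.188.1 to 146.219.189.254


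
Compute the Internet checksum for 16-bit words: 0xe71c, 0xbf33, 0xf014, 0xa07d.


Sum all words (with carry folding):
+ 0xe71c = 0xe71c
+ 0xbf33 = 0xa650
+ 0xf014 = 0x9665
+ 0xa07d = 0x36e3
One's complement: ~0x36e3
Checksum = 0xc91c


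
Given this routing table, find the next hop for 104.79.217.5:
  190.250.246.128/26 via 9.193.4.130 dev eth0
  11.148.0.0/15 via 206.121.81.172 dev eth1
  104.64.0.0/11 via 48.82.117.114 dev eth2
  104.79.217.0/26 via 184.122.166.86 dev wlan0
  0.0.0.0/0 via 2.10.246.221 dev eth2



Longest prefix match for 104.79.217.5:
  /26 190.250.246.128: no
  /15 11.148.0.0: no
  /11 104.64.0.0: MATCH
  /26 104.79.217.0: MATCH
  /0 0.0.0.0: MATCH
Selected: next-hop 184.122.166.86 via wlan0 (matched /26)


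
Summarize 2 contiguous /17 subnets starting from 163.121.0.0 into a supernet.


Original prefix: /17
Number of subnets: 2 = 2^1
New prefix = 17 - 1 = 16
Supernet: 163.121.0.0/16


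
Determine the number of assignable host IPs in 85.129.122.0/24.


Host bits = 32 - 24 = 8
Total addresses = 2^8 = 256
Usable = total - 2 (network and broadcast)
Usable hosts: 254


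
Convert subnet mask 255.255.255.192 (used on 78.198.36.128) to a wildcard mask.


Subnet mask: 255.255.255.192
Wildcard = 255.255.255.255 - subnet mask
255 - 255 = 0
255 - 255 = 0
255 - 255 = 0
255 - 192 = 63
Wildcard: 0.0.0.63


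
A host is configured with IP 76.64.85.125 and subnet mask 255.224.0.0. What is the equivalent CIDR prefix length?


Binary: 11111111.11100000.00000000.00000000
Count leading 1s
Prefix: /11


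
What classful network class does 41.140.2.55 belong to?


First octet: 41
Binary: 00101001
0xxxxxxx -> Class A (1-126)
Class A, default mask 255.0.0.0 (/8)


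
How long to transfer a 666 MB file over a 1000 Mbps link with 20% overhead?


Effective throughput = 1000 * (1 - 20/100) = 800 Mbps
File size in Mb = 666 * 8 = 5328 Mb
Time = 5328 / 800
Time = 6.66 seconds


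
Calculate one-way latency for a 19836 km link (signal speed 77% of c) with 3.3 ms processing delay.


Speed = 0.77 * 3e5 km/s = 231000 km/s
Propagation delay = 19836 / 231000 = 0.0859 s = 85.8701 ms
Processing delay = 3.3 ms
Total one-way latency = 89.1701 ms


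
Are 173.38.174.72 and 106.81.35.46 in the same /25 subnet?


Mask: 255.255.255.128
173.38.174.72 AND mask = 173.38.174.0
106.81.35.46 AND mask = 106.81.35.0
No, different subnets (173.38.174.0 vs 106.81.35.0)


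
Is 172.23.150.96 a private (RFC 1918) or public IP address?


RFC 1918 private ranges:
  10.0.0.0/8 (10.0.0.0 - 10.255.255.255)
  172.16.0.0/12 (172.16.0.0 - 172.31.255.255)
  192.168.0.0/16 (192.168.0.0 - 192.168.255.255)
Private (in 172.16.0.0/12)


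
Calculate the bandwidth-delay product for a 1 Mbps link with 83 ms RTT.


BDP = bandwidth * RTT
= 1 Mbps * 83 ms
= 1 * 1e6 * 83 / 1000 bits
= 83000 bits
= 10375 bytes
= 10.1318 KB
BDP = 83000 bits (10375 bytes)


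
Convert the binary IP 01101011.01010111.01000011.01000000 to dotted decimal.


01101011 = 107
01010111 = 87
01000011 = 67
01000000 = 64
IP: 107.87.67.64


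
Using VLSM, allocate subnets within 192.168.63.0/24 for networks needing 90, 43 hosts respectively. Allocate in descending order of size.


90 hosts -> /25 (126 usable): 192.168.63.0/25
43 hosts -> /26 (62 usable): 192.168.63.128/26
Allocation: 192.168.63.0/25 (90 hosts, 126 usable); 192.168.63.128/26 (43 hosts, 62 usable)


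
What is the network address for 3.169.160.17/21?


IP:   00000011.10101001.10100000.00010001
Mask: 11111111.11111111.11111000.00000000
AND operation:
Net:  00000011.10101001.10100000.00000000
Network: 3.169.160.0/21


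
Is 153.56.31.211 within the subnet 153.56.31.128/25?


Subnet network: 153.56.31.128
Test IP AND mask: 153.56.31.128
Yes, 153.56.31.211 is in 153.56.31.128/25


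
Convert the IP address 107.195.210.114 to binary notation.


107 = 01101011
195 = 11000011
210 = 11010010
114 = 01110010
Binary: 01101011.11000011.11010010.01110010


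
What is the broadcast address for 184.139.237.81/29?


Network: 184.139.237.80/29
Host bits = 3
Set all host bits to 1:
Broadcast: 184.139.237.87


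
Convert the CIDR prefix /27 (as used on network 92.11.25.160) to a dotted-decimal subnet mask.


/27 means 27 network bits, 5 host bits
Binary: 11111111111111111111111111100000
Mask: 255.255.255.224


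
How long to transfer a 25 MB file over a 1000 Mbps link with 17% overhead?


Effective throughput = 1000 * (1 - 17/100) = 830 Mbps
File size in Mb = 25 * 8 = 200 Mb
Time = 200 / 830
Time = 0.241 seconds


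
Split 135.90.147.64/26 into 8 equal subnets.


New prefix = 26 + 3 = 29
Each subnet has 8 addresses
  135.90.147.64/29
  135.90.147.72/29
  135.90.147.80/29
  135.90.147.88/29
  135.90.147.96/29
  135.90.147.104/29
  135.90.147.112/29
  135.90.147.120/29
Subnets: 135.90.147.64/29, 135.90.147.72/29, 135.90.147.80/29, 135.90.147.88/29, 135.90.147.96/29, 135.90.147.104/29, 135.90.147.112/29, 135.90.147.120/29


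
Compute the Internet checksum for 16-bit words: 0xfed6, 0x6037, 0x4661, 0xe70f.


Sum all words (with carry folding):
+ 0xfed6 = 0xfed6
+ 0x6037 = 0x5f0e
+ 0x4661 = 0xa56f
+ 0xe70f = 0x8c7f
One's complement: ~0x8c7f
Checksum = 0x7380


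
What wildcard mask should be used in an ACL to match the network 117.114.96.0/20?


Subnet mask: 255.255.240.0
Wildcard = 255.255.255.255 - subnet mask
255 - 255 = 0
255 - 255 = 0
255 - 240 = 15
255 - 0 = 255
Wildcard: 0.0.15.255


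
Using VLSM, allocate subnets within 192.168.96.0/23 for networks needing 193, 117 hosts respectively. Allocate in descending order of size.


193 hosts -> /24 (254 usable): 192.168.96.0/24
117 hosts -> /25 (126 usable): 192.168.97.0/25
Allocation: 192.168.96.0/24 (193 hosts, 254 usable); 192.168.97.0/25 (117 hosts, 126 usable)


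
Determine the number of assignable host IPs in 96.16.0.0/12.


Host bits = 32 - 12 = 20
Total addresses = 2^20 = 1048576
Usable = total - 2 (network and broadcast)
Usable hosts: 1048574


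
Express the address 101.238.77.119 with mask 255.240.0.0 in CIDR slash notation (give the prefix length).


Binary: 11111111.11110000.00000000.00000000
Count leading 1s
Prefix: /12


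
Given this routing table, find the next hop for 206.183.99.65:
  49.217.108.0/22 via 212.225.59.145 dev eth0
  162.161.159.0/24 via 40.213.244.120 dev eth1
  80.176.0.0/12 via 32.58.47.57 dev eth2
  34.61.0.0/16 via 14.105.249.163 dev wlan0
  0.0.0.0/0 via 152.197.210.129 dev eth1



Longest prefix match for 206.183.99.65:
  /22 49.217.108.0: no
  /24 162.161.159.0: no
  /12 80.176.0.0: no
  /16 34.61.0.0: no
  /0 0.0.0.0: MATCH
Selected: next-hop 152.197.210.129 via eth1 (matched /0)


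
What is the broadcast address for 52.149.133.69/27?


Network: 52.149.133.64/27
Host bits = 5
Set all host bits to 1:
Broadcast: 52.149.133.95


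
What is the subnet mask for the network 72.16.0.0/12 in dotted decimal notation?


/12 means 12 network bits, 20 host bits
Binary: 11111111111100000000000000000000
Mask: 255.240.0.0


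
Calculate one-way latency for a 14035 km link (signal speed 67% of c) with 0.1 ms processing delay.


Speed = 0.67 * 3e5 km/s = 201000 km/s
Propagation delay = 14035 / 201000 = 0.0698 s = 69.8259 ms
Processing delay = 0.1 ms
Total one-way latency = 69.9259 ms


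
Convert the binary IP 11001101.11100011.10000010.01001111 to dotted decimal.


11001101 = 205
11100011 = 227
10000010 = 130
01001111 = 79
IP: 205.227.130.79


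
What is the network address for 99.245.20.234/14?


IP:   01100011.11110101.00010100.11101010
Mask: 11111111.11111100.00000000.00000000
AND operation:
Net:  01100011.11110100.00000000.00000000
Network: 99.244.0.0/14


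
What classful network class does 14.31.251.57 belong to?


First octet: 14
Binary: 00001110
0xxxxxxx -> Class A (1-126)
Class A, default mask 255.0.0.0 (/8)


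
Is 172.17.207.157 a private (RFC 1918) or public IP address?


RFC 1918 private ranges:
  10.0.0.0/8 (10.0.0.0 - 10.255.255.255)
  172.16.0.0/12 (172.16.0.0 - 172.31.255.255)
  192.168.0.0/16 (192.168.0.0 - 192.168.255.255)
Private (in 172.16.0.0/12)


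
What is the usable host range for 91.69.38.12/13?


Network: 91.64.0.0
Broadcast: 91.71.255.255
First usable = network + 1
Last usable = broadcast - 1
Range: 91.64.0.1 to 91.71.255.254


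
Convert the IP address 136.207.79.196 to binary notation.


136 = 10001000
207 = 11001111
79 = 01001111
196 = 11000100
Binary: 10001000.11001111.01001111.11000100


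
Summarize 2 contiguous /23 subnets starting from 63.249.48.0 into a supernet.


Original prefix: /23
Number of subnets: 2 = 2^1
New prefix = 23 - 1 = 22
Supernet: 63.249.48.0/22


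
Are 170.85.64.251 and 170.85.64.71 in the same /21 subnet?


Mask: 255.255.248.0
170.85.64.251 AND mask = 170.85.64.0
170.85.64.71 AND mask = 170.85.64.0
Yes, same subnet (170.85.64.0)


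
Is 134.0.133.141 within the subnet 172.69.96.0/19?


Subnet network: 172.69.96.0
Test IP AND mask: 134.0.128.0
No, 134.0.133.141 is not in 172.69.96.0/19


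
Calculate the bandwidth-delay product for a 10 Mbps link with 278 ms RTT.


BDP = bandwidth * RTT
= 10 Mbps * 278 ms
= 10 * 1e6 * 278 / 1000 bits
= 2780000 bits
= 347500 bytes
= 339.3555 KB
BDP = 2780000 bits (347500 bytes)


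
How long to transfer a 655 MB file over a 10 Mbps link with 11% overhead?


Effective throughput = 10 * (1 - 11/100) = 8.9 Mbps
File size in Mb = 655 * 8 = 5240 Mb
Time = 5240 / 8.9
Time = 588.764 seconds


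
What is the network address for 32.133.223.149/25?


IP:   00100000.10000101.11011111.10010101
Mask: 11111111.11111111.11111111.10000000
AND operation:
Net:  00100000.10000101.11011111.10000000
Network: 32.133.223.128/25


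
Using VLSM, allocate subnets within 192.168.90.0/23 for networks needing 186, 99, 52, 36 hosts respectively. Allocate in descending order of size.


186 hosts -> /24 (254 usable): 192.168.90.0/24
99 hosts -> /25 (126 usable): 192.168.91.0/25
52 hosts -> /26 (62 usable): 192.168.91.128/26
36 hosts -> /26 (62 usable): 192.168.91.192/26
Allocation: 192.168.90.0/24 (186 hosts, 254 usable); 192.168.91.0/25 (99 hosts, 126 usable); 192.168.91.128/26 (52 hosts, 62 usable); 192.168.91.192/26 (36 hosts, 62 usable)


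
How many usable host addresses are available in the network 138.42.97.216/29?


Host bits = 32 - 29 = 3
Total addresses = 2^3 = 8
Usable = total - 2 (network and broadcast)
Usable hosts: 6


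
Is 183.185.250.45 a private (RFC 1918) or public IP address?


RFC 1918 private ranges:
  10.0.0.0/8 (10.0.0.0 - 10.255.255.255)
  172.16.0.0/12 (172.16.0.0 - 172.31.255.255)
  192.168.0.0/16 (192.168.0.0 - 192.168.255.255)
Public (not in any RFC 1918 range)


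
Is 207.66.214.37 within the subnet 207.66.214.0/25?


Subnet network: 207.66.214.0
Test IP AND mask: 207.66.214.0
Yes, 207.66.214.37 is in 207.66.214.0/25


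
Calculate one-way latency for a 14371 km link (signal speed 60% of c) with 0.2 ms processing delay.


Speed = 0.6 * 3e5 km/s = 180000 km/s
Propagation delay = 14371 / 180000 = 0.0798 s = 79.8389 ms
Processing delay = 0.2 ms
Total one-way latency = 80.0389 ms


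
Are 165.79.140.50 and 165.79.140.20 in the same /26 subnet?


Mask: 255.255.255.192
165.79.140.50 AND mask = 165.79.140.0
165.79.140.20 AND mask = 165.79.140.0
Yes, same subnet (165.79.140.0)


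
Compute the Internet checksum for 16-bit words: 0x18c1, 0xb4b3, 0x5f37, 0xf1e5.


Sum all words (with carry folding):
+ 0x18c1 = 0x18c1
+ 0xb4b3 = 0xcd74
+ 0x5f37 = 0x2cac
+ 0xf1e5 = 0x1e92
One's complement: ~0x1e92
Checksum = 0xe16d


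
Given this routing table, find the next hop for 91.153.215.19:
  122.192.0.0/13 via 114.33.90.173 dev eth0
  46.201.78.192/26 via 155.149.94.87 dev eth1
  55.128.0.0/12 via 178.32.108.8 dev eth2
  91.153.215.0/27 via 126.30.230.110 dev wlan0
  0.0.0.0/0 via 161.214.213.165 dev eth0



Longest prefix match for 91.153.215.19:
  /13 122.192.0.0: no
  /26 46.201.78.192: no
  /12 55.128.0.0: no
  /27 91.153.215.0: MATCH
  /0 0.0.0.0: MATCH
Selected: next-hop 126.30.230.110 via wlan0 (matched /27)


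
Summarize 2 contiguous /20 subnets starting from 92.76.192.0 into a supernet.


Original prefix: /20
Number of subnets: 2 = 2^1
New prefix = 20 - 1 = 19
Supernet: 92.76.192.0/19


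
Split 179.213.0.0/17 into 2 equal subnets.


New prefix = 17 + 1 = 18
Each subnet has 16384 addresses
  179.213.0.0/18
  179.213.64.0/18
Subnets: 179.213.0.0/18, 179.213.64.0/18


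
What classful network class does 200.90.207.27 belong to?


First octet: 200
Binary: 11001000
110xxxxx -> Class C (192-223)
Class C, default mask 255.255.255.0 (/24)


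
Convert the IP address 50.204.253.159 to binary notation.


50 = 00110010
204 = 11001100
253 = 11111101
159 = 10011111
Binary: 00110010.11001100.11111101.10011111


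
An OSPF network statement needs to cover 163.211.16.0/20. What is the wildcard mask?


Subnet mask: 255.255.240.0
Wildcard = 255.255.255.255 - subnet mask
255 - 255 = 0
255 - 255 = 0
255 - 240 = 15
255 - 0 = 255
Wildcard: 0.0.15.255


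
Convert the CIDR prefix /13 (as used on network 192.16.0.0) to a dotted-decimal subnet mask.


/13 means 13 network bits, 19 host bits
Binary: 11111111111110000000000000000000
Mask: 255.248.0.0


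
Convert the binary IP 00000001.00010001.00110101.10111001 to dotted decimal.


00000001 = 1
00010001 = 17
00110101 = 53
10111001 = 185
IP: 1.17.53.185


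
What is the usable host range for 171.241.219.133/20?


Network: 171.241.208.0
Broadcast: 171.241.223.255
First usable = network + 1
Last usable = broadcast - 1
Range: 171.241.208.1 to 171.241.223.254


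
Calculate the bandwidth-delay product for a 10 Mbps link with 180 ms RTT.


BDP = bandwidth * RTT
= 10 Mbps * 180 ms
= 10 * 1e6 * 180 / 1000 bits
= 1800000 bits
= 225000 bytes
= 219.7266 KB
BDP = 1800000 bits (225000 bytes)


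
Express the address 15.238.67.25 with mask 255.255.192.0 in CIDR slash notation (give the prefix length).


Binary: 11111111.11111111.11000000.00000000
Count leading 1s
Prefix: /18


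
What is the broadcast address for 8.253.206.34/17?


Network: 8.253.128.0/17
Host bits = 15
Set all host bits to 1:
Broadcast: 8.253.255.255


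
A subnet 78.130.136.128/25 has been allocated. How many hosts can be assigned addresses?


Host bits = 32 - 25 = 7
Total addresses = 2^7 = 128
Usable = total - 2 (network and broadcast)
Usable hosts: 126


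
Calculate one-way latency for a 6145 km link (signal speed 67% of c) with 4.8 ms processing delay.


Speed = 0.67 * 3e5 km/s = 201000 km/s
Propagation delay = 6145 / 201000 = 0.0306 s = 30.5721 ms
Processing delay = 4.8 ms
Total one-way latency = 35.3721 ms


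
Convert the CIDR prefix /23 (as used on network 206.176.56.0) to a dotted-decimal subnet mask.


/23 means 23 network bits, 9 host bits
Binary: 11111111111111111111111000000000
Mask: 255.255.254.0


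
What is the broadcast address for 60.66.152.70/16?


Network: 60.66.0.0/16
Host bits = 16
Set all host bits to 1:
Broadcast: 60.66.255.255


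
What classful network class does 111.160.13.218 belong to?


First octet: 111
Binary: 01101111
0xxxxxxx -> Class A (1-126)
Class A, default mask 255.0.0.0 (/8)


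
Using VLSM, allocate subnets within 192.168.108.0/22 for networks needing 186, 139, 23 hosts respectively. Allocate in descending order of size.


186 hosts -> /24 (254 usable): 192.168.108.0/24
139 hosts -> /24 (254 usable): 192.168.109.0/24
23 hosts -> /27 (30 usable): 192.168.110.0/27
Allocation: 192.168.108.0/24 (186 hosts, 254 usable); 192.168.109.0/24 (139 hosts, 254 usable); 192.168.110.0/27 (23 hosts, 30 usable)


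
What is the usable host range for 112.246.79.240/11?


Network: 112.224.0.0
Broadcast: 112.255.255.255
First usable = network + 1
Last usable = broadcast - 1
Range: 112.224.0.1 to 112.255.255.254


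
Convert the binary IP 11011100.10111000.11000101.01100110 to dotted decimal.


11011100 = 220
10111000 = 184
11000101 = 197
01100110 = 102
IP: 220.184.197.102


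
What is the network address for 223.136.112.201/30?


IP:   11011111.10001000.01110000.11001001
Mask: 11111111.11111111.11111111.11111100
AND operation:
Net:  11011111.10001000.01110000.11001000
Network: 223.136.112.200/30


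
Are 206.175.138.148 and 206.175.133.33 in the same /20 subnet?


Mask: 255.255.240.0
206.175.138.148 AND mask = 206.175.128.0
206.175.133.33 AND mask = 206.175.128.0
Yes, same subnet (206.175.128.0)


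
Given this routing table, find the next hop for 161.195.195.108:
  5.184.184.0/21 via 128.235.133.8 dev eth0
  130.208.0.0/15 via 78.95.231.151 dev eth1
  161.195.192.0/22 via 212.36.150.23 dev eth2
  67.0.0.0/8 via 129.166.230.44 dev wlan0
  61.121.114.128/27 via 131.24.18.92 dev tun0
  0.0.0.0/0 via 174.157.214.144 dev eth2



Longest prefix match for 161.195.195.108:
  /21 5.184.184.0: no
  /15 130.208.0.0: no
  /22 161.195.192.0: MATCH
  /8 67.0.0.0: no
  /27 61.121.114.128: no
  /0 0.0.0.0: MATCH
Selected: next-hop 212.36.150.23 via eth2 (matched /22)


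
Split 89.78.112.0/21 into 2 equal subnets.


New prefix = 21 + 1 = 22
Each subnet has 1024 addresses
  89.78.112.0/22
  89.78.116.0/22
Subnets: 89.78.112.0/22, 89.78.116.0/22


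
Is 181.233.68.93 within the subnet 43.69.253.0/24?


Subnet network: 43.69.253.0
Test IP AND mask: 181.233.68.0
No, 181.233.68.93 is not in 43.69.253.0/24


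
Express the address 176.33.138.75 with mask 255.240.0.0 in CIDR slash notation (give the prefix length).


Binary: 11111111.11110000.00000000.00000000
Count leading 1s
Prefix: /12


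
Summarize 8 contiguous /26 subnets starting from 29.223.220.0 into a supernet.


Original prefix: /26
Number of subnets: 8 = 2^3
New prefix = 26 - 3 = 23
Supernet: 29.223.220.0/23


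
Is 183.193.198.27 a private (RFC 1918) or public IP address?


RFC 1918 private ranges:
  10.0.0.0/8 (10.0.0.0 - 10.255.255.255)
  172.16.0.0/12 (172.16.0.0 - 172.31.255.255)
  192.168.0.0/16 (192.168.0.0 - 192.168.255.255)
Public (not in any RFC 1918 range)


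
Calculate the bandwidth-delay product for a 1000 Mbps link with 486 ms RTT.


BDP = bandwidth * RTT
= 1000 Mbps * 486 ms
= 1000 * 1e6 * 486 / 1000 bits
= 486000000 bits
= 60750000 bytes
= 59326.1719 KB
BDP = 486000000 bits (60750000 bytes)


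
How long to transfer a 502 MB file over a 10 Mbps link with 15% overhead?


Effective throughput = 10 * (1 - 15/100) = 8.5 Mbps
File size in Mb = 502 * 8 = 4016 Mb
Time = 4016 / 8.5
Time = 472.4706 seconds


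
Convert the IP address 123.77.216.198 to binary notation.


123 = 01111011
77 = 01001101
216 = 11011000
198 = 11000110
Binary: 01111011.01001101.11011000.11000110


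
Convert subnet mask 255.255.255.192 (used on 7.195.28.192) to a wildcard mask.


Subnet mask: 255.255.255.192
Wildcard = 255.255.255.255 - subnet mask
255 - 255 = 0
255 - 255 = 0
255 - 255 = 0
255 - 192 = 63
Wildcard: 0.0.0.63


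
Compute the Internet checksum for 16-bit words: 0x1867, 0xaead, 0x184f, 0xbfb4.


Sum all words (with carry folding):
+ 0x1867 = 0x1867
+ 0xaead = 0xc714
+ 0x184f = 0xdf63
+ 0xbfb4 = 0x9f18
One's complement: ~0x9f18
Checksum = 0x60e7


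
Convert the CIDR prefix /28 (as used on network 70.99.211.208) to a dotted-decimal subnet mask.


/28 means 28 network bits, 4 host bits
Binary: 11111111111111111111111111110000
Mask: 255.255.255.240


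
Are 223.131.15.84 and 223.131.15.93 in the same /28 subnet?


Mask: 255.255.255.240
223.131.15.84 AND mask = 223.131.15.80
223.131.15.93 AND mask = 223.131.15.80
Yes, same subnet (223.131.15.80)


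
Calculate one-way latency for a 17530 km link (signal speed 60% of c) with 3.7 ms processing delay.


Speed = 0.6 * 3e5 km/s = 180000 km/s
Propagation delay = 17530 / 180000 = 0.0974 s = 97.3889 ms
Processing delay = 3.7 ms
Total one-way latency = 101.0889 ms


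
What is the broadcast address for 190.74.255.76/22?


Network: 190.74.252.0/22
Host bits = 10
Set all host bits to 1:
Broadcast: 190.74.255.255


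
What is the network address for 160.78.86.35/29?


IP:   10100000.01001110.01010110.00100011
Mask: 11111111.11111111.11111111.11111000
AND operation:
Net:  10100000.01001110.01010110.00100000
Network: 160.78.86.32/29


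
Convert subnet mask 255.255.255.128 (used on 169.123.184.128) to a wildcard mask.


Subnet mask: 255.255.255.128
Wildcard = 255.255.255.255 - subnet mask
255 - 255 = 0
255 - 255 = 0
255 - 255 = 0
255 - 128 = 127
Wildcard: 0.0.0.127


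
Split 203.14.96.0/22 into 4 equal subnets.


New prefix = 22 + 2 = 24
Each subnet has 256 addresses
  203.14.96.0/24
  203.14.97.0/24
  203.14.98.0/24
  203.14.99.0/24
Subnets: 203.14.96.0/24, 203.14.97.0/24, 203.14.98.0/24, 203.14.99.0/24


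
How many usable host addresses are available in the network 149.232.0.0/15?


Host bits = 32 - 15 = 17
Total addresses = 2^17 = 131072
Usable = total - 2 (network and broadcast)
Usable hosts: 131070


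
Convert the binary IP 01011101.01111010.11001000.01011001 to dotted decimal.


01011101 = 93
01111010 = 122
11001000 = 200
01011001 = 89
IP: 93.122.200.89


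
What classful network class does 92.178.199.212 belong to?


First octet: 92
Binary: 01011100
0xxxxxxx -> Class A (1-126)
Class A, default mask 255.0.0.0 (/8)


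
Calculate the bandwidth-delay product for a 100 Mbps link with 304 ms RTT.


BDP = bandwidth * RTT
= 100 Mbps * 304 ms
= 100 * 1e6 * 304 / 1000 bits
= 30400000 bits
= 3800000 bytes
= 3710.9375 KB
BDP = 30400000 bits (3800000 bytes)


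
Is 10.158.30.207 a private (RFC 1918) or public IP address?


RFC 1918 private ranges:
  10.0.0.0/8 (10.0.0.0 - 10.255.255.255)
  172.16.0.0/12 (172.16.0.0 - 172.31.255.255)
  192.168.0.0/16 (192.168.0.0 - 192.168.255.255)
Private (in 10.0.0.0/8)


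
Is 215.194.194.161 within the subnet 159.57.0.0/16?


Subnet network: 159.57.0.0
Test IP AND mask: 215.194.0.0
No, 215.194.194.161 is not in 159.57.0.0/16


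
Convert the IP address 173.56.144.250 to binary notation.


173 = 10101101
56 = 00111000
144 = 10010000
250 = 11111010
Binary: 10101101.00111000.10010000.11111010


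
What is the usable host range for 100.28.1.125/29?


Network: 100.28.1.120
Broadcast: 100.28.1.127
First usable = network + 1
Last usable = broadcast - 1
Range: 100.28.1.121 to 100.28.1.126


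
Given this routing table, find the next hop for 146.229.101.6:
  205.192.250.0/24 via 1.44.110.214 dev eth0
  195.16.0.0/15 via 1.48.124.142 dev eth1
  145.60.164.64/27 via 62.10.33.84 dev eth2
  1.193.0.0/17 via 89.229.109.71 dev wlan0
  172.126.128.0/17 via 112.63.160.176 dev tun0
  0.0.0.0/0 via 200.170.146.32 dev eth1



Longest prefix match for 146.229.101.6:
  /24 205.192.250.0: no
  /15 195.16.0.0: no
  /27 145.60.164.64: no
  /17 1.193.0.0: no
  /17 172.126.128.0: no
  /0 0.0.0.0: MATCH
Selected: next-hop 200.170.146.32 via eth1 (matched /0)


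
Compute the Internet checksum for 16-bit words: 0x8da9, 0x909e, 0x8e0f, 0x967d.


Sum all words (with carry folding):
+ 0x8da9 = 0x8da9
+ 0x909e = 0x1e48
+ 0x8e0f = 0xac57
+ 0x967d = 0x42d5
One's complement: ~0x42d5
Checksum = 0xbd2a


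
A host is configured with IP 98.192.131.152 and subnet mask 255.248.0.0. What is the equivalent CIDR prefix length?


Binary: 11111111.11111000.00000000.00000000
Count leading 1s
Prefix: /13


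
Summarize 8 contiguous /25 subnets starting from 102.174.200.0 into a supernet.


Original prefix: /25
Number of subnets: 8 = 2^3
New prefix = 25 - 3 = 22
Supernet: 102.174.200.0/22


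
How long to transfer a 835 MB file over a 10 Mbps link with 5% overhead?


Effective throughput = 10 * (1 - 5/100) = 9.5 Mbps
File size in Mb = 835 * 8 = 6680 Mb
Time = 6680 / 9.5
Time = 703.1579 seconds


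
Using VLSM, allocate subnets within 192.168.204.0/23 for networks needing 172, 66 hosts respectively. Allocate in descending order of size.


172 hosts -> /24 (254 usable): 192.168.204.0/24
66 hosts -> /25 (126 usable): 192.168.205.0/25
Allocation: 192.168.204.0/24 (172 hosts, 254 usable); 192.168.205.0/25 (66 hosts, 126 usable)


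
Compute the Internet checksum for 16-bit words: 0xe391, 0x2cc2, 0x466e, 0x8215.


Sum all words (with carry folding):
+ 0xe391 = 0xe391
+ 0x2cc2 = 0x1054
+ 0x466e = 0x56c2
+ 0x8215 = 0xd8d7
One's complement: ~0xd8d7
Checksum = 0x2728


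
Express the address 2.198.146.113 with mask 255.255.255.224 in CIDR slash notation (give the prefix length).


Binary: 11111111.11111111.11111111.11100000
Count leading 1s
Prefix: /27


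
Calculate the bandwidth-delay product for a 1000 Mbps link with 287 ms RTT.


BDP = bandwidth * RTT
= 1000 Mbps * 287 ms
= 1000 * 1e6 * 287 / 1000 bits
= 287000000 bits
= 35875000 bytes
= 35034.1797 KB
BDP = 287000000 bits (35875000 bytes)


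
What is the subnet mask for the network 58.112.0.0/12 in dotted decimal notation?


/12 means 12 network bits, 20 host bits
Binary: 11111111111100000000000000000000
Mask: 255.240.0.0


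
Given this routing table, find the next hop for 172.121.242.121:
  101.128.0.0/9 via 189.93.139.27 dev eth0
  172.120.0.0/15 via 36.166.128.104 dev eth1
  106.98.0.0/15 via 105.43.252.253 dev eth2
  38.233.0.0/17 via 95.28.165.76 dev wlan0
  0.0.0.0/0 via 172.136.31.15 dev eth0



Longest prefix match for 172.121.242.121:
  /9 101.128.0.0: no
  /15 172.120.0.0: MATCH
  /15 106.98.0.0: no
  /17 38.233.0.0: no
  /0 0.0.0.0: MATCH
Selected: next-hop 36.166.128.104 via eth1 (matched /15)


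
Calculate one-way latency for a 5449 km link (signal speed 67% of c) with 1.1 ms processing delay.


Speed = 0.67 * 3e5 km/s = 201000 km/s
Propagation delay = 5449 / 201000 = 0.0271 s = 27.1095 ms
Processing delay = 1.1 ms
Total one-way latency = 28.2095 ms


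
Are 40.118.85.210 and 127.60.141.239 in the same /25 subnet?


Mask: 255.255.255.128
40.118.85.210 AND mask = 40.118.85.128
127.60.141.239 AND mask = 127.60.141.128
No, different subnets (40.118.85.128 vs 127.60.141.128)


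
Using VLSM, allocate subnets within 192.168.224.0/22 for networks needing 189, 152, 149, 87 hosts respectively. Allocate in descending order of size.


189 hosts -> /24 (254 usable): 192.168.224.0/24
152 hosts -> /24 (254 usable): 192.168.225.0/24
149 hosts -> /24 (254 usable): 192.168.226.0/24
87 hosts -> /25 (126 usable): 192.168.227.0/25
Allocation: 192.168.224.0/24 (189 hosts, 254 usable); 192.168.225.0/24 (152 hosts, 254 usable); 192.168.226.0/24 (149 hosts, 254 usable); 192.168.227.0/25 (87 hosts, 126 usable)


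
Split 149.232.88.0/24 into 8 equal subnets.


New prefix = 24 + 3 = 27
Each subnet has 32 addresses
  149.232.88.0/27
  149.232.88.32/27
  149.232.88.64/27
  149.232.88.96/27
  149.232.88.128/27
  149.232.88.160/27
  149.232.88.192/27
  149.232.88.224/27
Subnets: 149.232.88.0/27, 149.232.88.32/27, 149.232.88.64/27, 149.232.88.96/27, 149.232.88.128/27, 149.232.88.160/27, 149.232.88.192/27, 149.232.88.224/27


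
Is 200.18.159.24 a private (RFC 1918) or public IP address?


RFC 1918 private ranges:
  10.0.0.0/8 (10.0.0.0 - 10.255.255.255)
  172.16.0.0/12 (172.16.0.0 - 172.31.255.255)
  192.168.0.0/16 (192.168.0.0 - 192.168.255.255)
Public (not in any RFC 1918 range)


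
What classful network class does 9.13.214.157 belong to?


First octet: 9
Binary: 00001001
0xxxxxxx -> Class A (1-126)
Class A, default mask 255.0.0.0 (/8)


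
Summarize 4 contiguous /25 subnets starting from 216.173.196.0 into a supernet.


Original prefix: /25
Number of subnets: 4 = 2^2
New prefix = 25 - 2 = 23
Supernet: 216.173.196.0/23


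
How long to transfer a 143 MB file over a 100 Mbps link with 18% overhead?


Effective throughput = 100 * (1 - 18/100) = 82 Mbps
File size in Mb = 143 * 8 = 1144 Mb
Time = 1144 / 82
Time = 13.9512 seconds


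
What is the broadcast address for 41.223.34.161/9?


Network: 41.128.0.0/9
Host bits = 23
Set all host bits to 1:
Broadcast: 41.255.255.255


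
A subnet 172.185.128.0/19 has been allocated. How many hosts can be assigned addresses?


Host bits = 32 - 19 = 13
Total addresses = 2^13 = 8192
Usable = total - 2 (network and broadcast)
Usable hosts: 8190


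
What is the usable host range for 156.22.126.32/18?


Network: 156.22.64.0
Broadcast: 156.22.127.255
First usable = network + 1
Last usable = broadcast - 1
Range: 156.22.64.1 to 156.22.127.254


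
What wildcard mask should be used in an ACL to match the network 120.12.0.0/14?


Subnet mask: 255.252.0.0
Wildcard = 255.255.255.255 - subnet mask
255 - 255 = 0
255 - 252 = 3
255 - 0 = 255
255 - 0 = 255
Wildcard: 0.3.255.255


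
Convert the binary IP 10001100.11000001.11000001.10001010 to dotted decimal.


10001100 = 140
11000001 = 193
11000001 = 193
10001010 = 138
IP: 140.193.193.138


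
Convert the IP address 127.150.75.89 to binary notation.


127 = 01111111
150 = 10010110
75 = 01001011
89 = 01011001
Binary: 01111111.10010110.01001011.01011001


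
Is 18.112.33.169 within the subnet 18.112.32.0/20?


Subnet network: 18.112.32.0
Test IP AND mask: 18.112.32.0
Yes, 18.112.33.169 is in 18.112.32.0/20


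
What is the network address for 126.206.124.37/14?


IP:   01111110.11001110.01111100.00100101
Mask: 11111111.11111100.00000000.00000000
AND operation:
Net:  01111110.11001100.00000000.00000000
Network: 126.204.0.0/14


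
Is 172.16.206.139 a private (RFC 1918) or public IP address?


RFC 1918 private ranges:
  10.0.0.0/8 (10.0.0.0 - 10.255.255.255)
  172.16.0.0/12 (172.16.0.0 - 172.31.255.255)
  192.168.0.0/16 (192.168.0.0 - 192.168.255.255)
Private (in 172.16.0.0/12)
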